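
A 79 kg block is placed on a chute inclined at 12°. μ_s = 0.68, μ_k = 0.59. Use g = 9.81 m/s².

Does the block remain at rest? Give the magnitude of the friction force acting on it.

f ≈ 161 N

N = m g cos θ = 758 N.
Down-slope weight component: m g sin θ = 161 N.
μ_s N = 515 N.
161 ≤ 515 N, so it stays put; friction = 161 N.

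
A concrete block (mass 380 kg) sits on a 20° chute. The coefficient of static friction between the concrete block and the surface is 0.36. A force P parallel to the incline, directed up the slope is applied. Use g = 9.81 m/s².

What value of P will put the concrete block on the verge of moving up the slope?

At impending motion up the slope, friction acts down-slope at its limit: f = μ_s N.
P is parallel to the surface, so N = m g cos θ = 3500 N.
Along the incline: P = m g sin θ + μ_s N = 1270 + 0.36×3500 = 2540 N.

P ≈ 2540 N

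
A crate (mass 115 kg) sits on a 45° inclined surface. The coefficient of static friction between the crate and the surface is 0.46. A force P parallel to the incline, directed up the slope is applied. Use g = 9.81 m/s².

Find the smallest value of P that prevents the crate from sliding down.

P_min ≈ 431 N

The crate tends to slide down (tan θ > μ_s), so at the point of impending slip friction acts up-slope at its limit: f = μ_s N.
P is parallel to the surface, so N = m g cos θ = 798 N.
Along the incline: P + μ_s N = m g sin θ, so P = 798 − 0.46×798 = 431 N.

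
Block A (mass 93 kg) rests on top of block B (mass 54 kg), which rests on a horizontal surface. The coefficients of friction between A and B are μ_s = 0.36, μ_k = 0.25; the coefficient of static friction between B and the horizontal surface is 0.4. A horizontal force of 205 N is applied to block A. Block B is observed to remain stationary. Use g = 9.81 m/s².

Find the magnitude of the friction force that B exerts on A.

f ≈ 205 N

The normal force B exerts on A is simply A's weight, N₁ = 912.3 N.
Maximum static friction on A from B: μ_s N₁ = 0.36×912.3 = 328.4 N.
P = 205 N is within that limit, so A and B move together (both at rest); the A–B friction is simply f₁ = P = 205 N.
By Newton's third law B feels 205 N forward from A. With B stationary, the floor's static friction on B balances it: f₂ = 205 N (well within μ_s(m_A+m_B)g = 576.8 N).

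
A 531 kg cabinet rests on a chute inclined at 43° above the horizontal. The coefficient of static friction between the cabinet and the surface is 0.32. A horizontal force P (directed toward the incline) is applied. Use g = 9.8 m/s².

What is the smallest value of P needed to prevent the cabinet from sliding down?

The cabinet tends to slide down (tan θ > μ_s), so at the point of impending slip friction acts up-slope at its limit: f = μ_s N.
Perpendicular to the incline: N = m g cos θ + P sin θ.
Along the incline: P cos θ + μ_s N = m g sin θ, i.e. P cos θ + μ_s (m g cos θ + P sin θ) = m g sin θ.
Solving, P (cos θ + μ_s sin θ) = m g (sin θ − μ_s cos θ), so P = 5200×0.448/0.9496 = 2450 N.

P_min ≈ 2450 N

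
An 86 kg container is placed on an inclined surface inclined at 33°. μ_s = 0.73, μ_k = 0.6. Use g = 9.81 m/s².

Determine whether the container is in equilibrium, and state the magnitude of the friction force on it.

f ≈ 459 N

N = m g cos θ = 708 N.
Down-slope weight component: m g sin θ = 459 N.
μ_s N = 517 N.
459 ≤ 517 N, so it stays put; friction = 459 N.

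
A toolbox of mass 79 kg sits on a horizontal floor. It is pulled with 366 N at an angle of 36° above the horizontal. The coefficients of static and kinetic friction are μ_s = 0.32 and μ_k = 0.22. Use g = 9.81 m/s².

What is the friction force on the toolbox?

f ≈ 123 N

N = m g − P sin α = 775 − 366×sin 36° = 559.9 N.
For equilibrium, f = P cos α = 366×cos 36° = 296.1 N.
μ_s N = 0.32 × 559.9 = 179.2 N.
296.1 > 179.2 N → the toolbox slides; f = μ_k N = 0.22×559.9 = 123 N.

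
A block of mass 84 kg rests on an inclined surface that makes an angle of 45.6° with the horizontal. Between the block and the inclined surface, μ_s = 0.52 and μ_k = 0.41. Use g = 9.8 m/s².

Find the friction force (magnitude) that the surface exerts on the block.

The normal reaction is N = m g cos θ = 576 N.
Along the slope the weight component is m g sin θ = 588.2 N; friction must supply exactly this, acting up-slope.
Maximum static friction available: μ_s N = 0.52 × 576 = 299.5 N.
|588.2| exceeds 299.5 N, so the block slips down-slope; friction is kinetic, f = μ_k N = 0.41×576 = 236 N.

f ≈ 236 N (up the incline)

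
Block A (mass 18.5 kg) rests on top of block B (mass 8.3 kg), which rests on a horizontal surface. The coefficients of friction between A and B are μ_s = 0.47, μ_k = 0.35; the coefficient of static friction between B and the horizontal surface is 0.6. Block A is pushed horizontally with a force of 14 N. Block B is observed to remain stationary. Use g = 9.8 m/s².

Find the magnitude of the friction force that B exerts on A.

The normal force B exerts on A is simply A's weight, N₁ = 181.3 N.
So the A–B interface can sustain at most μ_s N₁ = 85.21 N of static friction.
Since P = 14 N ≤ 85.21 N, A does not slip on B; friction on A equals P = 14 N.
By Newton's third law B feels 14 N forward from A. With B stationary, the floor's static friction on B balances it: f₂ = 14 N (well within μ_s(m_A+m_B)g = 157.6 N).

f ≈ 14 N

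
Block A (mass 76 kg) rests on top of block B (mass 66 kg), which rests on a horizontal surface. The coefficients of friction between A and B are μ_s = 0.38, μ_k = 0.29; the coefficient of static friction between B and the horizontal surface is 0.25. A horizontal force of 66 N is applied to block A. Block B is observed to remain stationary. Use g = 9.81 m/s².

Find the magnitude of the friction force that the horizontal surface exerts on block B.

Normal force at the A–B interface: N₁ = m_A g = 745.6 N.
So the A–B interface can sustain at most μ_s N₁ = 283.3 N of static friction.
P = 66 N is within that limit, so A and B move together (both at rest); the A–B friction is simply f₁ = P = 66 N.
By Newton's third law B feels 66 N forward from A. With B stationary, the floor's static friction on B balances it: f₂ = 66 N (well within μ_s(m_A+m_B)g = 348.3 N).

f ≈ 66 N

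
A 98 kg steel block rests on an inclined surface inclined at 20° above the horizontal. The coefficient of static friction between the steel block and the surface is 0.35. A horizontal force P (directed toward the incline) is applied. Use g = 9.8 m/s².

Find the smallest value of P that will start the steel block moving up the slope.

P ≈ 786 N

At impending motion up the slope, friction acts down-slope at its limit: f = μ_s N.
Perpendicular to the incline: N = m g cos θ + P sin θ.
Along the incline: P cos θ = m g sin θ + μ_s N = m g sin θ + μ_s (m g cos θ + P sin θ).
Solving, P (cos θ − μ_s sin θ) = m g (sin θ + μ_s cos θ), so P = 98×9.8×(sin 20° + 0.35 cos 20°)/(cos 20° − 0.35 sin 20°) = 960×0.6709/0.82 = 786 N.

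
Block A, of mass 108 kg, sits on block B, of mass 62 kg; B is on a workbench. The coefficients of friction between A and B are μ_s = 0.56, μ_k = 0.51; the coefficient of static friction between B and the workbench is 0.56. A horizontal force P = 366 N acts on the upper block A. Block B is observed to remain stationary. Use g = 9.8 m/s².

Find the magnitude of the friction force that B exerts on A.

f ≈ 366 N

The normal force B exerts on A is simply A's weight, N₁ = 1058 N.
So the A–B interface can sustain at most μ_s N₁ = 592.7 N of static friction.
Since P = 366 N ≤ 592.7 N, A does not slip on B; friction on A equals P = 366 N.
B experiences an equal 366 N forward from A (third law). B is in equilibrium, so the floor supplies f₂ = 366 N of static friction (limit μ_s(m_A+m_B)g = 933 N, not exceeded).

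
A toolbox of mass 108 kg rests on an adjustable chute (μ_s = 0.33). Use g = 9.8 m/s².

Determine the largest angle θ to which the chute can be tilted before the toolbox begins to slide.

θ_max ≈ 18.3°

At the slip threshold, m g sin θ = μ_s · m g cos θ, so tan θ = μ_s.
θ_max = arctan(0.33) = 18.3°.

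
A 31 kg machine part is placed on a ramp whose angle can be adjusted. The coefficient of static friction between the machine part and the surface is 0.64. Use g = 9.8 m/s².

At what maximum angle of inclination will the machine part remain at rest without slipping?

θ_max ≈ 32.6°

At the slip threshold, m g sin θ = μ_s · m g cos θ, so tan θ = μ_s.
θ_max = arctan(0.64) = 32.6°.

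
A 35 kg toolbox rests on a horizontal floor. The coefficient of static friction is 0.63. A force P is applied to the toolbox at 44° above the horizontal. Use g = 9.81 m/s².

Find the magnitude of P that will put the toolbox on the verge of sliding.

N = m g − P sin α (the pull lifts the toolbox).
At impending slip, P cos α = μ_s N = μ_s (m g − P sin α).
Solving: P (cos α + μ_s sin α) = μ_s m g → P = 0.63×343/(cos 44° + 0.63 sin 44°) = 216/1.157 = 187 N.

P ≈ 187 N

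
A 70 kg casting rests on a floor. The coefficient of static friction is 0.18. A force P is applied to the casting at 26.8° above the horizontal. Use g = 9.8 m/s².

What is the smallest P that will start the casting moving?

N = m g − P sin α (the pull lifts the casting).
At impending slip, P cos α = μ_s N = μ_s (m g − P sin α).
Solving: P (cos α + μ_s sin α) = μ_s m g → P = 0.18×686/(cos 26.8° + 0.18 sin 26.8°) = 123/0.9737 = 127 N.

P ≈ 127 N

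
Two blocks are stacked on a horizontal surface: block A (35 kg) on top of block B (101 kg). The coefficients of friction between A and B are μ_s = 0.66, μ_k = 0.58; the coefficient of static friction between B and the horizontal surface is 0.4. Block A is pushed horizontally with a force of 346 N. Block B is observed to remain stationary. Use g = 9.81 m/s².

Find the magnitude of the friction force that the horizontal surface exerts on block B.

f ≈ 199 N

The normal force B exerts on A is simply A's weight, N₁ = 343.4 N.
So the A–B interface can sustain at most μ_s N₁ = 226.6 N of static friction.
P = 346 N exceeds that limit, so A slips over B and the interface friction becomes kinetic: f₁ = μ_k N₁ = 0.58×343.4 = 199 N.
By Newton's third law B feels 199 N forward from A. With B stationary, the floor's static friction on B balances it: f₂ = 199 N (well within μ_s(m_A+m_B)g = 533.7 N).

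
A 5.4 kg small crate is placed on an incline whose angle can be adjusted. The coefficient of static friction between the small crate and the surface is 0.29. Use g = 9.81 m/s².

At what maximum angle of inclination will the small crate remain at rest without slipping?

At the slip threshold, m g sin θ = μ_s · m g cos θ, so tan θ = μ_s.
θ_max = arctan(0.29) = 16.2°.

θ_max ≈ 16.2°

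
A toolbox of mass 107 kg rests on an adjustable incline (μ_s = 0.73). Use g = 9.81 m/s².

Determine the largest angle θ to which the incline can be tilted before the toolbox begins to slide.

At the slip threshold, m g sin θ = μ_s · m g cos θ, so tan θ = μ_s.
θ_max = arctan(0.73) = 36.1°.

θ_max ≈ 36.1°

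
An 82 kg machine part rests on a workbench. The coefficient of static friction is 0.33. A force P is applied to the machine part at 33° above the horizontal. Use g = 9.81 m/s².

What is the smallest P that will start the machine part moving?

P ≈ 261 N

N = m g − P sin α (the pull lifts the machine part).
At impending slip, P cos α = μ_s N = μ_s (m g − P sin α).
Solving: P (cos α + μ_s sin α) = μ_s m g → P = 0.33×804/(cos 33° + 0.33 sin 33°) = 265/1.018 = 261 N.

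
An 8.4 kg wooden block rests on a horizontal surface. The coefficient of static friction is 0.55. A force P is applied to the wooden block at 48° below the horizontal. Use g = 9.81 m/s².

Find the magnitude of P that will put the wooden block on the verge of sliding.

P ≈ 174 N

N = m g + P sin α (the push presses the wooden block into the horizontal surface).
At impending slip, P cos α = μ_s N = μ_s (m g + P sin α).
Solving: P (cos α − μ_s sin α) = μ_s m g → P = 0.55×82.4/(cos 48° − 0.55 sin 48°) = 45.3/0.2604 = 174 N.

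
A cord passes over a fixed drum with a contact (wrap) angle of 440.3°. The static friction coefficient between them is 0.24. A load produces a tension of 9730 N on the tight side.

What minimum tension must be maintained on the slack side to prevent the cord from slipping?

Capstan equation at impending slip: T_tight/T_slack = e^{μβ}.
β = 440.3° = 7.685 rad; e^{μβ} = e^{0.24×7.685} = 6.324.
T_slack = T_tight / e^{μβ} = 9730 / 6.324 = 1540 N.

T_min ≈ 1540 N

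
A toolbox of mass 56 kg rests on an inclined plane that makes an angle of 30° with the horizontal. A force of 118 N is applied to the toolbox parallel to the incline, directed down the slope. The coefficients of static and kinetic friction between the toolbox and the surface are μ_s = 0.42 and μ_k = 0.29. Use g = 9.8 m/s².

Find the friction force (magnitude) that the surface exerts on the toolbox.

The normal reaction is N = m g cos θ = 475.3 N.
For equilibrium along the incline the friction force must supply f = m g sin θ + P = 274.4 + 118 = 392.4 N (positive meaning up-slope).
The static-friction ceiling is μ_s N = 0.42 × 475.3 = 199.6 N.
|392.4| exceeds 199.6 N, so the toolbox slips down-slope; friction is kinetic, f = μ_k N = 0.29×475.3 = 138 N.

f ≈ 138 N (up the incline)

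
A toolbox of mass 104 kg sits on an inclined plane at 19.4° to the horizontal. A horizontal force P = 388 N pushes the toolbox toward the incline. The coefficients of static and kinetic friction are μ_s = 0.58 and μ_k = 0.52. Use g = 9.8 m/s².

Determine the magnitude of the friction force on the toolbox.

f ≈ 27.4 N (down the incline)

Normal direction: N = m g cos θ + P sin θ = 1090 N.
Parallel to the incline: P cos θ − m g sin θ = 366 − 338.5 = 27.43 N; the friction needed to balance this is 27.43 N acting down the slope.
Maximum static friction: μ_s N = 0.58 × 1090 = 632.3 N.
|f_req| = 27.43 ≤ 632.3 N → the toolbox is in equilibrium; friction equals the required value.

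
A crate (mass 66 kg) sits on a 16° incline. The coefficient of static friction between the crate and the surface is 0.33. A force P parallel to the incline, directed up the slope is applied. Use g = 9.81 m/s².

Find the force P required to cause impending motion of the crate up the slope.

At impending motion up the slope, friction acts down-slope at its limit: f = μ_s N.
P is parallel to the surface, so N = m g cos θ = 622 N.
Along the incline: P = m g sin θ + μ_s N = 178 + 0.33×622 = 384 N.

P ≈ 384 N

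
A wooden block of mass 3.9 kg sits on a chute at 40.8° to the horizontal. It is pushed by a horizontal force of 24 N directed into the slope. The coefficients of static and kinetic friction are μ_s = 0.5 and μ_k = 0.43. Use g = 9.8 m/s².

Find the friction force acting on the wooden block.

f ≈ 6.81 N (up the incline)

Resolve perpendicular to the incline: N = m g cos θ + P sin θ = 3.9×9.8×cos 40.8° + 24×sin 40.8° = 44.61 N.
Parallel to the incline: P cos θ − m g sin θ = 18.17 − 24.97 = -6.806 N; the friction needed to balance this is 6.806 N acting up the slope.
The limit of static friction is μ_s N = 22.31 N.
|f_req| = 6.806 ≤ 22.31 N → the wooden block is in equilibrium; friction equals the required value.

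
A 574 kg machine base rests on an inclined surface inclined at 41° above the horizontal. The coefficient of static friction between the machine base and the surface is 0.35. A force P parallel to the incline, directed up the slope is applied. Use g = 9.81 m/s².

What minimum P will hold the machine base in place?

P_min ≈ 2210 N

The machine base tends to slide down (tan θ > μ_s), so at the point of impending slip friction acts up-slope at its limit: f = μ_s N.
P is parallel to the surface, so N = m g cos θ = 4250 N.
Along the incline: P + μ_s N = m g sin θ, so P = 3690 − 0.35×4250 = 2210 N.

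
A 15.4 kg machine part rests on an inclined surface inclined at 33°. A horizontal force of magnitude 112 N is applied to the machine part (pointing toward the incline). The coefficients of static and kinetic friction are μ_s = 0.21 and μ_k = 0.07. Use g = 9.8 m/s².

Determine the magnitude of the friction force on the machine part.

The horizontal push has a component P sin θ into the surface, so N = m g cos θ + P sin θ = 126.6 + 61 = 187.6 N.
Parallel to the incline: P cos θ − m g sin θ = 93.93 − 82.2 = 11.73 N; the friction needed to balance this is 11.73 N acting down the slope.
Maximum static friction: μ_s N = 0.21 × 187.6 = 39.39 N.
|f_req| = 11.73 ≤ 39.39 N → the machine part is in equilibrium; friction equals the required value.

f ≈ 11.7 N (down the incline)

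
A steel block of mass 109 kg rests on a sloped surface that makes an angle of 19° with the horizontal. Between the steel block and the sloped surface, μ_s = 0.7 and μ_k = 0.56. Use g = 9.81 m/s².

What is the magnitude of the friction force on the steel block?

The normal reaction is N = m g cos θ = 1011 N.
For equilibrium along the incline, friction must balance the weight component: f = m g sin θ = 348.1 N up the slope.
The static-friction ceiling is μ_s N = 0.7 × 1011 = 707.7 N.
Since |348.1| ≤ 707.7 N, static friction is sufficient; f equals the required value, not μ_s N.

f ≈ 348 N (up the incline)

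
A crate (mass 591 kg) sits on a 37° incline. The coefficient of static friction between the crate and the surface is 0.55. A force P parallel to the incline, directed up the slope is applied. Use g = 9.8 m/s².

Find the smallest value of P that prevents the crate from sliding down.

The crate tends to slide down (tan θ > μ_s), so at the point of impending slip friction acts up-slope at its limit: f = μ_s N.
P is parallel to the surface, so N = m g cos θ = 4630 N.
Along the incline: P + μ_s N = m g sin θ, so P = 3490 − 0.55×4630 = 942 N.

P_min ≈ 942 N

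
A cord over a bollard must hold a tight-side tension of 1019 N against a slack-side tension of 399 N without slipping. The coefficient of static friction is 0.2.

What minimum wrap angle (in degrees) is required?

T₂/T₁ = e^{μβ} → β = ln(T₂/T₁)/μ.
β = ln(1019/399)/0.2 = 0.9376/0.2 = 4.688 rad.
In degrees: β = 4.688 × 180/π = 269°.

β_min ≈ 269°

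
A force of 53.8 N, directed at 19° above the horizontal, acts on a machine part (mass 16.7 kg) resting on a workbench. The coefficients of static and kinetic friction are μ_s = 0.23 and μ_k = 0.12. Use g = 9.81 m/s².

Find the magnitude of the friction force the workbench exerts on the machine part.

f ≈ 17.6 N

The vertical component of P reduces the normal force: N = m g − P sin α = 163.8 − 17.52 = 146.3 N.
For equilibrium, f = P cos α = 53.8×cos 19° = 50.87 N.
μ_s N = 0.23 × 146.3 = 33.65 N.
50.87 > 33.65 N → the machine part slides; f = μ_k N = 0.12×146.3 = 17.6 N.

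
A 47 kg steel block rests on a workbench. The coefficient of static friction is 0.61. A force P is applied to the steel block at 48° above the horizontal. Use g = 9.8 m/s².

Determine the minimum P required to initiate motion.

N = m g − P sin α (the pull lifts the steel block).
At impending slip, P cos α = μ_s N = μ_s (m g − P sin α).
Solving: P (cos α + μ_s sin α) = μ_s m g → P = 0.61×461/(cos 48° + 0.61 sin 48°) = 281/1.122 = 250 N.

P ≈ 250 N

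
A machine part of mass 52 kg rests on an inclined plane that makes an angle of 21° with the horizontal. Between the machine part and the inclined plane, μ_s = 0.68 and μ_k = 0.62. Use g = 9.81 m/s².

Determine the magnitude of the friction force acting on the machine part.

f ≈ 183 N (up the incline)

Normal force: N = m g cos θ = 52 × 9.81 × cos 21° = 476.2 N.
Along the slope the weight component is m g sin θ = 182.8 N; friction must supply exactly this, acting up-slope.
The static-friction ceiling is μ_s N = 0.68 × 476.2 = 323.8 N.
Since |182.8| ≤ 323.8 N, no slip — friction simply equals what equilibrium demands.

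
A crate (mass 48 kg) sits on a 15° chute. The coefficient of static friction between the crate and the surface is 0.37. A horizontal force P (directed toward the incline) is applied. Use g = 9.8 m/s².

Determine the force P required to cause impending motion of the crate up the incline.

At impending motion up the slope, friction acts down-slope at its limit: f = μ_s N.
Perpendicular to the incline: N = m g cos θ + P sin θ.
Along the incline: P cos θ = m g sin θ + μ_s N = m g sin θ + μ_s (m g cos θ + P sin θ).
Solving, P (cos θ − μ_s sin θ) = m g (sin θ + μ_s cos θ), so P = 48×9.8×(sin 15° + 0.37 cos 15°)/(cos 15° − 0.37 sin 15°) = 470×0.6162/0.8702 = 333 N.

P ≈ 333 N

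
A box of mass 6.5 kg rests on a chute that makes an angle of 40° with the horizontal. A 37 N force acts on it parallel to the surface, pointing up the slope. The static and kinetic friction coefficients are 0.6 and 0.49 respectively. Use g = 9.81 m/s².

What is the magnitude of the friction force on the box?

f ≈ 3.99 N (up the incline)

The normal reaction is N = m g cos θ = 48.85 N.
For equilibrium along the incline the friction force must supply f = m g sin θ − P = 40.99 − 37 = 3.987 N (positive meaning up-slope).
Maximum static friction available: μ_s N = 0.6 × 48.85 = 29.31 N.
Since |3.987| ≤ 29.31 N, no slip — friction simply equals what equilibrium demands.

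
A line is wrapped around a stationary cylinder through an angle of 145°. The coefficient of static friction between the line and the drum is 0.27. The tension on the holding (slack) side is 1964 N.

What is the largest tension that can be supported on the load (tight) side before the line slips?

T_max ≈ 3890 N

At impending slip the capstan equation gives T₂/T₁ = e^{μβ} with β in radians.
β = 145° × π/180 = 2.531 rad.
e^{μβ} = e^{0.27×2.531} = 1.98.
T₂ = T₁ · e^{μβ} = 1964 × 1.98 = 3890 N.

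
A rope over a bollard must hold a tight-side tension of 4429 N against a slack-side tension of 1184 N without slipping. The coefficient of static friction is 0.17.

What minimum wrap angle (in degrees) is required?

T₂/T₁ = e^{μβ} → β = ln(T₂/T₁)/μ.
β = ln(4429/1184)/0.17 = 1.319/0.17 = 7.76 rad.
In degrees: β = 7.76 × 180/π = 445°.

β_min ≈ 445°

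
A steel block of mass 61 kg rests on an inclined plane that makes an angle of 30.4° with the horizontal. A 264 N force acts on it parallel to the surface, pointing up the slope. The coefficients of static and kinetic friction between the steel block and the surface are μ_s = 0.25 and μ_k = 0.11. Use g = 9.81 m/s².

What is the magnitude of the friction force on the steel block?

Normal force: N = m g cos θ = 61 × 9.81 × cos 30.4° = 516.1 N.
Parallel to the incline, ΣF = 0 gives f = m g sin θ − P = 302.8 − 264 = 38.82 N (up-slope positive).
Static friction can supply at most μ_s N = 129 N.
Since |38.82| ≤ 129 N, the steel block remains in static equilibrium and friction takes exactly the required value.

f ≈ 38.8 N (up the incline)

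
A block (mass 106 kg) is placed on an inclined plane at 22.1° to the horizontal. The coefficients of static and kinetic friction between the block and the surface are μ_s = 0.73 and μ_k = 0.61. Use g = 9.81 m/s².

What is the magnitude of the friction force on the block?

Normal force: N = m g cos θ = 106 × 9.81 × cos 22.1° = 963.5 N.
Along the slope the weight component is m g sin θ = 391.2 N; friction must supply exactly this, acting up-slope.
Static friction can supply at most μ_s N = 703.3 N.
Since |391.2| ≤ 703.3 N, static friction is sufficient; f equals the required value, not μ_s N.

f ≈ 391 N (up the incline)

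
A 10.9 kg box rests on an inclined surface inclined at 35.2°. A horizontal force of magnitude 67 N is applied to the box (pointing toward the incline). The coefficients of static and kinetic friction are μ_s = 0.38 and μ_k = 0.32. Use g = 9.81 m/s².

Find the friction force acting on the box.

f ≈ 6.89 N (up the incline)

Normal direction: N = m g cos θ + P sin θ = 126 N.
Along the incline, the net driving force (taking up-slope positive) is P cos θ − m g sin θ = 54.75 − 61.64 = -6.889 N, so equilibrium requires friction f = 6.889 N (up-slope).
Maximum static friction: μ_s N = 0.38 × 126 = 47.88 N.
Since 6.889 N is within the 47.88 N limit, the box stays put and friction is exactly 6.89 N.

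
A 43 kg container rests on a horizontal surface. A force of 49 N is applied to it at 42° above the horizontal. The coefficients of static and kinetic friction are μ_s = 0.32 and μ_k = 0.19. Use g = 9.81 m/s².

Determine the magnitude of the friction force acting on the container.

N = m g − P sin α = 421.8 − 49×sin 42° = 389 N.
Horizontally, friction must balance P cos α = 36.41 N.
μ_s N = 0.32 × 389 = 124.5 N.
Since 36.41 N does not exceed the limit, the container stays at rest and f = 36.4 N.

f ≈ 36.4 N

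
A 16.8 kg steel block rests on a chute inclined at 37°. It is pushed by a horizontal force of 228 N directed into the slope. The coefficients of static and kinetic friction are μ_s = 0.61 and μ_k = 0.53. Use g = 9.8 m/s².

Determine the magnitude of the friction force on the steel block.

Normal direction: N = m g cos θ + P sin θ = 268.7 N.
Along the incline, the net driving force (taking up-slope positive) is P cos θ − m g sin θ = 182.1 − 99.08 = 83.01 N, so equilibrium requires friction f = -83.01 N (down-slope).
The limit of static friction is μ_s N = 163.9 N.
|f_req| = 83.01 ≤ 163.9 N → the steel block is in equilibrium; friction equals the required value.

f ≈ 83 N (down the incline)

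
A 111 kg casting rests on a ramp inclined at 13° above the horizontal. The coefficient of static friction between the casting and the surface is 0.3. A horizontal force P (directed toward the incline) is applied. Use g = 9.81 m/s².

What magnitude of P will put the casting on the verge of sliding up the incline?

At impending motion up the slope, friction acts down-slope at its limit: f = μ_s N.
Perpendicular to the incline: N = m g cos θ + P sin θ.
Along the incline: P cos θ = m g sin θ + μ_s N = m g sin θ + μ_s (m g cos θ + P sin θ).
Solving, P (cos θ − μ_s sin θ) = m g (sin θ + μ_s cos θ), so P = 111×9.81×(sin 13° + 0.3 cos 13°)/(cos 13° − 0.3 sin 13°) = 1090×0.5173/0.9069 = 621 N.

P ≈ 621 N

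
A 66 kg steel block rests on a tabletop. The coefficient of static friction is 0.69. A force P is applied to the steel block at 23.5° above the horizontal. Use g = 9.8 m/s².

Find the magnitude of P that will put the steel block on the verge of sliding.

N = m g − P sin α (the pull lifts the steel block).
At impending slip, P cos α = μ_s N = μ_s (m g − P sin α).
Solving: P (cos α + μ_s sin α) = μ_s m g → P = 0.69×647/(cos 23.5° + 0.69 sin 23.5°) = 446/1.192 = 374 N.

P ≈ 374 N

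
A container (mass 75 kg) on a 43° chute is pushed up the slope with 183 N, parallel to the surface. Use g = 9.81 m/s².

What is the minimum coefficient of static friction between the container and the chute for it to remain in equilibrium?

N = m g cos θ = 538.1 N.
Friction must make up the shortfall along the incline: f = m g sin θ − P = 501.8 − 183 = 318.8 N.
At the threshold f = μ_s N, so μ_s,min = 318.8/538.1 = 0.592.

μ_s,min ≈ 0.592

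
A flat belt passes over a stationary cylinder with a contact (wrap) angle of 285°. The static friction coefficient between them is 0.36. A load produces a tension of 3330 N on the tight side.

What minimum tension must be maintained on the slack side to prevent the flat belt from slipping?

T_min ≈ 556 N

Capstan equation at impending slip: T_tight/T_slack = e^{μβ}.
β = 285° = 4.974 rad; e^{μβ} = e^{0.36×4.974} = 5.994.
T_slack = T_tight / e^{μβ} = 3330 / 5.994 = 556 N.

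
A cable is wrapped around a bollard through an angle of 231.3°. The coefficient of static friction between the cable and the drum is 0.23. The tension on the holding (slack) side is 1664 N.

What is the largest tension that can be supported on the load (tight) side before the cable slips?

At impending slip the capstan equation gives T₂/T₁ = e^{μβ} with β in radians.
β = 231.3° × π/180 = 4.037 rad.
e^{μβ} = e^{0.23×4.037} = 2.531.
T₂ = T₁ · e^{μβ} = 1664 × 2.531 = 4210 N.

T_max ≈ 4210 N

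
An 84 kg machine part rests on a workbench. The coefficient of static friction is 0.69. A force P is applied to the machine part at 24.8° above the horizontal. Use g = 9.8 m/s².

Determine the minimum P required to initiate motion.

N = m g − P sin α (the pull lifts the machine part).
At impending slip, P cos α = μ_s N = μ_s (m g − P sin α).
Solving: P (cos α + μ_s sin α) = μ_s m g → P = 0.69×823/(cos 24.8° + 0.69 sin 24.8°) = 568/1.197 = 474 N.

P ≈ 474 N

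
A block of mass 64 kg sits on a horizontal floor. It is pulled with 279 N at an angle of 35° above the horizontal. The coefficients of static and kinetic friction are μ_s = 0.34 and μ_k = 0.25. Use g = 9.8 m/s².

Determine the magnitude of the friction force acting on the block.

f ≈ 117 N

Vertical equilibrium gives N = m g − P sin α = 467.2 N.
For equilibrium, f = P cos α = 279×cos 35° = 228.5 N.
The static-friction limit is μ_s N = 158.8 N.
228.5 > 158.8 N → the block slides; f = μ_k N = 0.25×467.2 = 117 N.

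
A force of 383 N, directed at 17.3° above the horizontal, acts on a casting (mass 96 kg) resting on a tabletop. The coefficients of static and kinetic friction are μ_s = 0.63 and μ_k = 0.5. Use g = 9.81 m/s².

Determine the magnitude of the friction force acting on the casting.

N = m g − P sin α = 941.8 − 383×sin 17.3° = 827.9 N.
Horizontally, friction must balance P cos α = 365.7 N.
μ_s N = 0.63 × 827.9 = 521.6 N.
365.7 ≤ 521.6 N → static; friction equals the required 366 N.

f ≈ 366 N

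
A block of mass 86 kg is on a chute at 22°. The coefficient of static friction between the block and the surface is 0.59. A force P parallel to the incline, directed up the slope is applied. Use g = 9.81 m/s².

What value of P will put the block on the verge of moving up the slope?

At impending motion up the slope, friction acts down-slope at its limit: f = μ_s N.
P is parallel to the surface, so N = m g cos θ = 782 N.
Along the incline: P = m g sin θ + μ_s N = 316 + 0.59×782 = 778 N.

P ≈ 778 N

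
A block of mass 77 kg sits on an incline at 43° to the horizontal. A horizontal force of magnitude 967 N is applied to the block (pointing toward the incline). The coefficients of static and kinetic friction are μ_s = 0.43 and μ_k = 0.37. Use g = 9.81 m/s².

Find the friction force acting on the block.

f ≈ 192 N (down the incline)

The horizontal push has a component P sin θ into the surface, so N = m g cos θ + P sin θ = 552.4 + 659.5 = 1212 N.
Parallel to the incline: P cos θ − m g sin θ = 707.2 − 515.2 = 192.1 N; the friction needed to balance this is 192.1 N acting down the slope.
Maximum static friction: μ_s N = 0.43 × 1212 = 521.1 N.
Since 192.1 N is within the 521.1 N limit, the block stays put and friction is exactly 192 N.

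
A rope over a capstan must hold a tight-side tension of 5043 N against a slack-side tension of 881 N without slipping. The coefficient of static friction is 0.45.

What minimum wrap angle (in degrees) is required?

β_min ≈ 222°

T₂/T₁ = e^{μβ} → β = ln(T₂/T₁)/μ.
β = ln(5043/881)/0.45 = 1.745/0.45 = 3.877 rad.
In degrees: β = 3.877 × 180/π = 222°.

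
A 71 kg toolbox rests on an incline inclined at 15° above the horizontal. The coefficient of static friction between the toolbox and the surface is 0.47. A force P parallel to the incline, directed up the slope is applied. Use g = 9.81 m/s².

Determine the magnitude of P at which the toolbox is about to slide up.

At impending motion up the slope, friction acts down-slope at its limit: f = μ_s N.
P is parallel to the surface, so N = m g cos θ = 673 N.
Along the incline: P = m g sin θ + μ_s N = 180 + 0.47×673 = 496 N.

P ≈ 496 N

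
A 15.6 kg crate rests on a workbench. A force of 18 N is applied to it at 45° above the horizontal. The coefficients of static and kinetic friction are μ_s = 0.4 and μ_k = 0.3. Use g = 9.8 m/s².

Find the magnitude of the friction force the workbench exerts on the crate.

The vertical component of P reduces the normal force: N = m g − P sin α = 152.9 − 12.73 = 140.2 N.
Horizontally, friction must balance P cos α = 12.73 N.
μ_s N = 0.4 × 140.2 = 56.06 N.
12.73 ≤ 56.06 N → static; friction equals the required 12.7 N.

f ≈ 12.7 N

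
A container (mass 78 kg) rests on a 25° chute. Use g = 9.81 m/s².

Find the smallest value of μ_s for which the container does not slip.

At the slip threshold m g sin θ = μ_s m g cos θ, so μ_s,min = tan θ.
μ_s,min = tan 25° = 0.466.

μ_s,min ≈ 0.466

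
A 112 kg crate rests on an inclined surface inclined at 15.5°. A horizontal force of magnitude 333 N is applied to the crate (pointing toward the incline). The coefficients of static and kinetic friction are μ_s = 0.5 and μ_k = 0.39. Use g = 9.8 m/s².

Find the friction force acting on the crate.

The horizontal push has a component P sin θ into the surface, so N = m g cos θ + P sin θ = 1058 + 88.99 = 1147 N.
Along the incline, the net driving force (taking up-slope positive) is P cos θ − m g sin θ = 320.9 − 293.3 = 27.57 N, so equilibrium requires friction f = -27.57 N (down-slope).
The limit of static friction is μ_s N = 573.3 N.
Since 27.57 N is within the 573.3 N limit, the crate stays put and friction is exactly 27.6 N.

f ≈ 27.6 N (down the incline)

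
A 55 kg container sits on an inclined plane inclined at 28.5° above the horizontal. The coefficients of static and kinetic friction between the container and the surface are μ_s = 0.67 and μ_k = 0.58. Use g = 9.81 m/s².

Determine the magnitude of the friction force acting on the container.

The normal reaction is N = m g cos θ = 474.2 N.
Along the slope the weight component is m g sin θ = 257.5 N; friction must supply exactly this, acting up-slope.
Static friction can supply at most μ_s N = 317.7 N.
Since |257.5| ≤ 317.7 N, no slip — friction simply equals what equilibrium demands.

f ≈ 257 N (up the incline)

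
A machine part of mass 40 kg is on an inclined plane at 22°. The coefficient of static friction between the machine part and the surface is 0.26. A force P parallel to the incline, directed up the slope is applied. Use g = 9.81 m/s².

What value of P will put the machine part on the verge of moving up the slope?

P ≈ 242 N

At impending motion up the slope, friction acts down-slope at its limit: f = μ_s N.
P is parallel to the surface, so N = m g cos θ = 364 N.
Along the incline: P = m g sin θ + μ_s N = 147 + 0.26×364 = 242 N.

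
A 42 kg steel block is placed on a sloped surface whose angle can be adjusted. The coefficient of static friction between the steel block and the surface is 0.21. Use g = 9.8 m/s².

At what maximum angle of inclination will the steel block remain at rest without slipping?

θ_max ≈ 11.9°

At the slip threshold, m g sin θ = μ_s · m g cos θ, so tan θ = μ_s.
θ_max = arctan(0.21) = 11.9°.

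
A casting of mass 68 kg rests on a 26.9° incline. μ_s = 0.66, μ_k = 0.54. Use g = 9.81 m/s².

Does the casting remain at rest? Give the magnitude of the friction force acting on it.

f ≈ 302 N

N = m g cos θ = 595 N.
Down-slope weight component: m g sin θ = 302 N.
μ_s N = 393 N.
302 ≤ 393 N, so it stays put; friction = 302 N.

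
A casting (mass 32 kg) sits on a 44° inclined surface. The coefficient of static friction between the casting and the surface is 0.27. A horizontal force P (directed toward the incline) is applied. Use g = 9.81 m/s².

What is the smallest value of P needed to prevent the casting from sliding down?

P_min ≈ 173 N

The casting tends to slide down (tan θ > μ_s), so at the point of impending slip friction acts up-slope at its limit: f = μ_s N.
Perpendicular to the incline: N = m g cos θ + P sin θ.
Along the incline: P cos θ + μ_s N = m g sin θ, i.e. P cos θ + μ_s (m g cos θ + P sin θ) = m g sin θ.
Solving, P (cos θ + μ_s sin θ) = m g (sin θ − μ_s cos θ), so P = 314×0.5004/0.9069 = 173 N.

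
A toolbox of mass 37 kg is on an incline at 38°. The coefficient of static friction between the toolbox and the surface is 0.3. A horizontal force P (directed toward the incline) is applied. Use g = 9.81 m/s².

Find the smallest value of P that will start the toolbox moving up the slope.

At impending motion up the slope, friction acts down-slope at its limit: f = μ_s N.
Perpendicular to the incline: N = m g cos θ + P sin θ.
Along the incline: P cos θ = m g sin θ + μ_s N = m g sin θ + μ_s (m g cos θ + P sin θ).
Solving, P (cos θ − μ_s sin θ) = m g (sin θ + μ_s cos θ), so P = 37×9.81×(sin 38° + 0.3 cos 38°)/(cos 38° − 0.3 sin 38°) = 363×0.8521/0.6033 = 513 N.

P ≈ 513 N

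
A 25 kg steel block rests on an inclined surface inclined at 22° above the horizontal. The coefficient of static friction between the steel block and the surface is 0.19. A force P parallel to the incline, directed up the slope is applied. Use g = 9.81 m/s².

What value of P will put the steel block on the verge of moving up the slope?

P ≈ 135 N

At impending motion up the slope, friction acts down-slope at its limit: f = μ_s N.
P is parallel to the surface, so N = m g cos θ = 227 N.
Along the incline: P = m g sin θ + μ_s N = 91.9 + 0.19×227 = 135 N.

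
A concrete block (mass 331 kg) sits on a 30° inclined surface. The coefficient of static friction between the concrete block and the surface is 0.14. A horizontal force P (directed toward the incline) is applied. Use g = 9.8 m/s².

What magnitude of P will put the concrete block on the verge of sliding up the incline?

P ≈ 2530 N

At impending motion up the slope, friction acts down-slope at its limit: f = μ_s N.
Perpendicular to the incline: N = m g cos θ + P sin θ.
Along the incline: P cos θ = m g sin θ + μ_s N = m g sin θ + μ_s (m g cos θ + P sin θ).
Solving, P (cos θ − μ_s sin θ) = m g (sin θ + μ_s cos θ), so P = 331×9.8×(sin 30° + 0.14 cos 30°)/(cos 30° − 0.14 sin 30°) = 3240×0.6212/0.796 = 2530 N.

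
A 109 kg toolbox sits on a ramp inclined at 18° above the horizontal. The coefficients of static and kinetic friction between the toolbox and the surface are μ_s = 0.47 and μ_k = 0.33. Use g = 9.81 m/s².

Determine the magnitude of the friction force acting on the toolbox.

f ≈ 330 N (up the incline)

The normal reaction is N = m g cos θ = 1017 N.
For equilibrium along the incline, friction must balance the weight component: f = m g sin θ = 330.4 N up the slope.
Maximum static friction available: μ_s N = 0.47 × 1017 = 478 N.
Since |330.4| ≤ 478 N, the toolbox remains in static equilibrium and friction takes exactly the required value.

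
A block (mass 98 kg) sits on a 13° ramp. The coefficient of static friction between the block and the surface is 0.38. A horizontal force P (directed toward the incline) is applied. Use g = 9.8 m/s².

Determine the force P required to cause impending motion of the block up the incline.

At impending motion up the slope, friction acts down-slope at its limit: f = μ_s N.
Perpendicular to the incline: N = m g cos θ + P sin θ.
Along the incline: P cos θ = m g sin θ + μ_s N = m g sin θ + μ_s (m g cos θ + P sin θ).
Solving, P (cos θ − μ_s sin θ) = m g (sin θ + μ_s cos θ), so P = 98×9.8×(sin 13° + 0.38 cos 13°)/(cos 13° − 0.38 sin 13°) = 960×0.5952/0.8889 = 643 N.

P ≈ 643 N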